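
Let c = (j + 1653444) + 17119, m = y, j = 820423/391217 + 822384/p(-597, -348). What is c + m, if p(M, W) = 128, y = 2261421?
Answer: 12326186602191/3129736 ≈ 3.9384e+6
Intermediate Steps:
j = 20114725967/3129736 (j = 820423/391217 + 822384/128 = 820423*(1/391217) + 822384*(1/128) = 820423/391217 + 51399/8 = 20114725967/3129736 ≈ 6427.0)
m = 2261421
c = 5248535887335/3129736 (c = (20114725967/3129736 + 1653444) + 17119 = 5194957936751/3129736 + 17119 = 5248535887335/3129736 ≈ 1.6770e+6)
c + m = 5248535887335/3129736 + 2261421 = 12326186602191/3129736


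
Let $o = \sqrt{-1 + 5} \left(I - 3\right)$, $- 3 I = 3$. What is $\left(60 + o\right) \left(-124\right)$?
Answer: $-6448$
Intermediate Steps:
$I = -1$ ($I = \left(- \frac{1}{3}\right) 3 = -1$)
$o = -8$ ($o = \sqrt{-1 + 5} \left(-1 - 3\right) = \sqrt{4} \left(-4\right) = 2 \left(-4\right) = -8$)
$\left(60 + o\right) \left(-124\right) = \left(60 - 8\right) \left(-124\right) = 52 \left(-124\right) = -6448$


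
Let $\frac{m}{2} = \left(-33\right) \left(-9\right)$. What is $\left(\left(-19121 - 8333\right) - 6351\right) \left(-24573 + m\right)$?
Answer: $810610095$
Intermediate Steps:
$m = 594$ ($m = 2 \left(\left(-33\right) \left(-9\right)\right) = 2 \cdot 297 = 594$)
$\left(\left(-19121 - 8333\right) - 6351\right) \left(-24573 + m\right) = \left(\left(-19121 - 8333\right) - 6351\right) \left(-24573 + 594\right) = \left(-27454 - 6351\right) \left(-23979\right) = \left(-33805\right) \left(-23979\right) = 810610095$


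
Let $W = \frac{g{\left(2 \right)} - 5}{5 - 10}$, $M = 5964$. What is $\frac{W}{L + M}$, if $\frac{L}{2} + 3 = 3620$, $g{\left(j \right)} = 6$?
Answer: $- \frac{1}{65990} \approx -1.5154 \cdot 10^{-5}$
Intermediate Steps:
$L = 7234$ ($L = -6 + 2 \cdot 3620 = -6 + 7240 = 7234$)
$W = - \frac{1}{5}$ ($W = \frac{6 - 5}{5 - 10} = 1 \frac{1}{5 - 10} = 1 \frac{1}{-5} = 1 \left(- \frac{1}{5}\right) = - \frac{1}{5} \approx -0.2$)
$\frac{W}{L + M} = - \frac{1}{5 \left(7234 + 5964\right)} = - \frac{1}{5 \cdot 13198} = \left(- \frac{1}{5}\right) \frac{1}{13198} = - \frac{1}{65990}$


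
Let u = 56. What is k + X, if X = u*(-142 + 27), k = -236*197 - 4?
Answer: -52936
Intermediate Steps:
k = -46496 (k = -46492 - 4 = -46496)
X = -6440 (X = 56*(-142 + 27) = 56*(-115) = -6440)
k + X = -46496 - 6440 = -52936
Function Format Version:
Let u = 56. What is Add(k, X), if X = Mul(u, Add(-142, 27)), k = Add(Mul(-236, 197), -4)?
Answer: -52936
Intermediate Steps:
k = -46496 (k = Add(-46492, -4) = -46496)
X = -6440 (X = Mul(56, Add(-142, 27)) = Mul(56, -115) = -6440)
Add(k, X) = Add(-46496, -6440) = -52936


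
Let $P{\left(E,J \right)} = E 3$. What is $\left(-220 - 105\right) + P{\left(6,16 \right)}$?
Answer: $-307$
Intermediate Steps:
$P{\left(E,J \right)} = 3 E$
$\left(-220 - 105\right) + P{\left(6,16 \right)} = \left(-220 - 105\right) + 3 \cdot 6 = -325 + 18 = -307$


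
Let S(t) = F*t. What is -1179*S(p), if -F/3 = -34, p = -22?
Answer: 2645676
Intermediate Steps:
F = 102 (F = -3*(-34) = 102)
S(t) = 102*t
-1179*S(p) = -120258*(-22) = -1179*(-2244) = 2645676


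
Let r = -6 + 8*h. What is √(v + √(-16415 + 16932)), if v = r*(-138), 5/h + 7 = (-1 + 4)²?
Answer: √(-1932 + √517) ≈ 43.695*I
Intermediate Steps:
h = 5/2 (h = 5/(-7 + (-1 + 4)²) = 5/(-7 + 3²) = 5/(-7 + 9) = 5/2 ≈ 2.5000)
r = 14 (r = -6 + 8*(5/2) = -6 + 20 = 14)
v = -1932 (v = 14*(-138) = -1932)
√(v + √(-16415 + 16932)) = √(-1932 + √(-16415 + 16932)) = √(-1932 + √517)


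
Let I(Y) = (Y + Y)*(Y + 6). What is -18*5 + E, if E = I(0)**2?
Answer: -90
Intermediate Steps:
I(Y) = 2*Y*(6 + Y) (I(Y) = (2*Y)*(6 + Y) = 2*Y*(6 + Y))
E = 0 (E = (2*0*(6 + 0))**2 = (2*0*6)**2 = 0**2 = 0)
-18*5 + E = -18*5 + 0 = -90 + 0 = -90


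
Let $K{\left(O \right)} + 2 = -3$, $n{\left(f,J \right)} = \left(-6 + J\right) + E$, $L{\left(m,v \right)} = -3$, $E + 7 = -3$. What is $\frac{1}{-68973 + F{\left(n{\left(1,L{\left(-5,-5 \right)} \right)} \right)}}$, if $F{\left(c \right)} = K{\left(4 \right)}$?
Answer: $- \frac{1}{68978} \approx -1.4497 \cdot 10^{-5}$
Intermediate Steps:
$E = -10$ ($E = -7 - 3 = -10$)
$n{\left(f,J \right)} = -16 + J$ ($n{\left(f,J \right)} = \left(-6 + J\right) - 10 = -16 + J$)
$K{\left(O \right)} = -5$ ($K{\left(O \right)} = -2 - 3 = -5$)
$F{\left(c \right)} = -5$
$\frac{1}{-68973 + F{\left(n{\left(1,L{\left(-5,-5 \right)} \right)} \right)}} = \frac{1}{-68973 - 5} = \frac{1}{-68978} = - \frac{1}{68978}$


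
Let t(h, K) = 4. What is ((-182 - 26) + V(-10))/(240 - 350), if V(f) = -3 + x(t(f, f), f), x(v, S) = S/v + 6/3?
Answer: 423/220 ≈ 1.9227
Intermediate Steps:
x(v, S) = 2 + S/v (x(v, S) = S/v + 6*(⅓) = S/v + 2 = 2 + S/v)
V(f) = -1 + f/4 (V(f) = -3 + (2 + f/4) = -1 + f/4)
((-182 - 26) + V(-10))/(240 - 350) = ((-182 - 26) + (-1 + (¼)*(-10)))/(240 - 350) = (-208 + (-1 - 5/2))/(-110) = (-208 - 7/2)*(-1/110) = -423/2*(-1/110) = 423/220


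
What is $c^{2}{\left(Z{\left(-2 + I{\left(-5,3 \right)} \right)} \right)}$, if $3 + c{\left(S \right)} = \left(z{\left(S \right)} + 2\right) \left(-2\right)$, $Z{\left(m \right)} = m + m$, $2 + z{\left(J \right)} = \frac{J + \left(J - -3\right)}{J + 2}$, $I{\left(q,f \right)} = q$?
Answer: $\frac{1849}{36} \approx 51.361$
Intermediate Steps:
$z{\left(J \right)} = -2 + \frac{3 + 2 J}{2 + J}$ ($z{\left(J \right)} = -2 + \frac{J + \left(J - -3\right)}{J + 2} = -2 + \frac{J + \left(J + 3\right)}{2 + J} = -2 + \frac{J + \left(3 + J\right)}{2 + J} = -2 + \frac{3 + 2 J}{2 + J}$)
$Z{\left(m \right)} = 2 m$
$c{\left(S \right)} = -7 + \frac{2}{2 + S}$ ($c{\left(S \right)} = -3 + \left(- \frac{1}{2 + S} + 2\right) \left(-2\right) = -3 + \left(2 - \frac{1}{2 + S}\right) \left(-2\right) = -3 - \left(4 - \frac{2}{2 + S}\right) = -7 + \frac{2}{2 + S}$)
$c^{2}{\left(Z{\left(-2 + I{\left(-5,3 \right)} \right)} \right)} = \left(\frac{-12 - 7 \cdot 2 \left(-2 - 5\right)}{2 + 2 \left(-2 - 5\right)}\right)^{2} = \left(\frac{-12 - 7 \cdot 2 \left(-7\right)}{2 + 2 \left(-7\right)}\right)^{2} = \left(\frac{-12 - -98}{2 - 14}\right)^{2} = \left(\frac{-12 + 98}{-12}\right)^{2} = \left(\left(- \frac{1}{12}\right) 86\right)^{2} = \left(- \frac{43}{6}\right)^{2} = \frac{1849}{36}$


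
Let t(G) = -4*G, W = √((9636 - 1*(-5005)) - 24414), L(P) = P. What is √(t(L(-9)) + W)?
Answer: √(36 + I*√9773) ≈ 8.4027 + 5.8826*I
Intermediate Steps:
W = I*√9773 (W = √((9636 + 5005) - 24414) = √(14641 - 24414) = √(-9773) = I*√9773 ≈ 98.859*I)
√(t(L(-9)) + W) = √(-4*(-9) + I*√9773) = √(36 + I*√9773)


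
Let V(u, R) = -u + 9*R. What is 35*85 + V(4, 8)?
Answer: 3043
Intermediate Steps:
35*85 + V(4, 8) = 35*85 + (-1*4 + 9*8) = 2975 + (-4 + 72) = 2975 + 68 = 3043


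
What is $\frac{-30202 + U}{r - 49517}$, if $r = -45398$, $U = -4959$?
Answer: $\frac{35161}{94915} \approx 0.37045$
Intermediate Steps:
$\frac{-30202 + U}{r - 49517} = \frac{-30202 - 4959}{-45398 - 49517} = - \frac{35161}{-94915} = \left(-35161\right) \left(- \frac{1}{94915}\right) = \frac{35161}{94915}$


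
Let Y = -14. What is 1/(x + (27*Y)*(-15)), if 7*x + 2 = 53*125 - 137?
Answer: 7/46176 ≈ 0.00015159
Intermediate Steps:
x = 6486/7 (x = -2/7 + (53*125 - 137)/7 = -2/7 + (6625 - 137)/7 = -2/7 + (⅐)*6488 = -2/7 + 6488/7 = 6486/7 ≈ 926.57)
1/(x + (27*Y)*(-15)) = 1/(6486/7 + (27*(-14))*(-15)) = 1/(6486/7 - 378*(-15)) = 1/(6486/7 + 5670) = 1/(46176/7) = 7/46176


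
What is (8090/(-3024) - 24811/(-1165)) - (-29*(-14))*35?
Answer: -24997828993/1761480 ≈ -14191.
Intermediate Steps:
(8090/(-3024) - 24811/(-1165)) - (-29*(-14))*35 = (8090*(-1/3024) - 24811*(-1/1165)) - 406*35 = (-4045/1512 + 24811/1165) - 1*14210 = 32801807/1761480 - 14210 = -24997828993/1761480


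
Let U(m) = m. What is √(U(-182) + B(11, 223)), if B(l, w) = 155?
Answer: 3*I*√3 ≈ 5.1962*I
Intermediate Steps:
√(U(-182) + B(11, 223)) = √(-182 + 155) = √(-27) = 3*I*√3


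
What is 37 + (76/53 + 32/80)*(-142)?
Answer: -59207/265 ≈ -223.42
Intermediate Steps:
37 + (76/53 + 32/80)*(-142) = 37 + (76*(1/53) + 32*(1/80))*(-142) = 37 + (76/53 + ⅖)*(-142) = 37 + (486/265)*(-142) = 37 - 69012/265 = -59207/265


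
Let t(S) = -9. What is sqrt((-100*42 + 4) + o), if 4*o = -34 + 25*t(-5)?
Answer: I*sqrt(17043)/2 ≈ 65.274*I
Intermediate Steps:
o = -259/4 (o = (-34 + 25*(-9))/4 = (-34 - 225)/4 = (1/4)*(-259) = -259/4 ≈ -64.750)
sqrt((-100*42 + 4) + o) = sqrt((-100*42 + 4) - 259/4) = sqrt((-4200 + 4) - 259/4) = sqrt(-4196 - 259/4) = sqrt(-17043/4) = I*sqrt(17043)/2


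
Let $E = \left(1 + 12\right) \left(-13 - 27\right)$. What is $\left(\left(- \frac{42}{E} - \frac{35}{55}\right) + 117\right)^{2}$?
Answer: $\frac{110909646961}{8179600} \approx 13559.0$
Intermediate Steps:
$E = -520$ ($E = 13 \left(-40\right) = -520$)
$\left(\left(- \frac{42}{E} - \frac{35}{55}\right) + 117\right)^{2} = \left(\left(- \frac{42}{-520} - \frac{35}{55}\right) + 117\right)^{2} = \left(\left(\left(-42\right) \left(- \frac{1}{520}\right) - \frac{7}{11}\right) + 117\right)^{2} = \left(\left(\frac{21}{260} - \frac{7}{11}\right) + 117\right)^{2} = \left(- \frac{1589}{2860} + 117\right)^{2} = \left(\frac{333031}{2860}\right)^{2} = \frac{110909646961}{8179600}$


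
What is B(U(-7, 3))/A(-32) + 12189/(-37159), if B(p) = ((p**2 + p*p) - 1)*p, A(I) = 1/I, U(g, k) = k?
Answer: -60655677/37159 ≈ -1632.3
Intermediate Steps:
B(p) = p*(-1 + 2*p**2) (B(p) = ((p**2 + p**2) - 1)*p = (2*p**2 - 1)*p = (-1 + 2*p**2)*p = p*(-1 + 2*p**2))
B(U(-7, 3))/A(-32) + 12189/(-37159) = (-1*3 + 2*3**3)/(1/(-32)) + 12189/(-37159) = (-3 + 2*27)/(-1/32) + 12189*(-1/37159) = (-3 + 54)*(-32) - 12189/37159 = 51*(-32) - 12189/37159 = -1632 - 12189/37159 = -60655677/37159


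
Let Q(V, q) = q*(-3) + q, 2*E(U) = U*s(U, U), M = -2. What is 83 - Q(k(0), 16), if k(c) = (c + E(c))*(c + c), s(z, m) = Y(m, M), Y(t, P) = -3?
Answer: 115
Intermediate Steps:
s(z, m) = -3
E(U) = -3*U/2 (E(U) = (U*(-3))/2 = (-3*U)/2 = -3*U/2)
k(c) = -c**2 (k(c) = (c - 3*c/2)*(c + c) = (-c/2)*(2*c) = -c**2)
Q(V, q) = -2*q (Q(V, q) = -3*q + q = -2*q)
83 - Q(k(0), 16) = 83 - (-2)*16 = 83 - 1*(-32) = 83 + 32 = 115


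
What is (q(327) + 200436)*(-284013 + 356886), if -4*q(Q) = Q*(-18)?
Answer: 29427210495/2 ≈ 1.4714e+10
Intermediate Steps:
q(Q) = 9*Q/2 (q(Q) = -Q*(-18)/4 = -(-9)*Q/2 = 9*Q/2)
(q(327) + 200436)*(-284013 + 356886) = ((9/2)*327 + 200436)*(-284013 + 356886) = (2943/2 + 200436)*72873 = (403815/2)*72873 = 29427210495/2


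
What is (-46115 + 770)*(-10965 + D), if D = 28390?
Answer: -790136625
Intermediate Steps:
(-46115 + 770)*(-10965 + D) = (-46115 + 770)*(-10965 + 28390) = -45345*17425 = -790136625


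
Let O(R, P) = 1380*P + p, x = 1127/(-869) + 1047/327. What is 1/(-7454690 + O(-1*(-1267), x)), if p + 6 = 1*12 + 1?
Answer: -94721/705866024003 ≈ -1.3419e-7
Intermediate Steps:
x = 180438/94721 (x = 1127*(-1/869) + 1047*(1/327) = -1127/869 + 349/109 = 180438/94721 ≈ 1.9049)
p = 7 (p = -6 + (1*12 + 1) = -6 + (12 + 1) = -6 + 13 = 7)
O(R, P) = 7 + 1380*P (O(R, P) = 1380*P + 7 = 7 + 1380*P)
1/(-7454690 + O(-1*(-1267), x)) = 1/(-7454690 + (7 + 1380*(180438/94721))) = 1/(-7454690 + (7 + 249004440/94721)) = 1/(-7454690 + 249667487/94721) = 1/(-705866024003/94721) = -94721/705866024003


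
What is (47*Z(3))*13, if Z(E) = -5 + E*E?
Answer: 2444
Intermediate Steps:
Z(E) = -5 + E²
(47*Z(3))*13 = (47*(-5 + 3²))*13 = (47*(-5 + 9))*13 = (47*4)*13 = 188*13 = 2444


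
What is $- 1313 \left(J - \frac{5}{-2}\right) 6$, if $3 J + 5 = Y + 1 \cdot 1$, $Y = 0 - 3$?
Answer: $-1313$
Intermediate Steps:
$Y = -3$
$J = - \frac{7}{3}$ ($J = - \frac{5}{3} + \frac{-3 + 1 \cdot 1}{3} = - \frac{5}{3} + \frac{-3 + 1}{3} = - \frac{5}{3} + \frac{1}{3} \left(-2\right) = - \frac{5}{3} - \frac{2}{3} = - \frac{7}{3} \approx -2.3333$)
$- 1313 \left(J - \frac{5}{-2}\right) 6 = - 1313 \left(- \frac{7}{3} - \frac{5}{-2}\right) 6 = - 1313 \left(- \frac{7}{3} - - \frac{5}{2}\right) 6 = - 1313 \left(- \frac{7}{3} + \frac{5}{2}\right) 6 = - 1313 \cdot \frac{1}{6} \cdot 6 = \left(-1313\right) 1 = -1313$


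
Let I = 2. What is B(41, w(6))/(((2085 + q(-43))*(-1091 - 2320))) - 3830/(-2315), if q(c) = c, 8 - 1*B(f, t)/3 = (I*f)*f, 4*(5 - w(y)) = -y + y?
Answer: 296669411/179162017 ≈ 1.6559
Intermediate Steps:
w(y) = 5 (w(y) = 5 - (-y + y)/4 = 5 - ¼*0 = 5 + 0 = 5)
B(f, t) = 24 - 6*f² (B(f, t) = 24 - 3*2*f*f = 24 - 6*f²)
B(41, w(6))/(((2085 + q(-43))*(-1091 - 2320))) - 3830/(-2315) = (24 - 6*41²)/(((2085 - 43)*(-1091 - 2320))) - 3830/(-2315) = (24 - 6*1681)/((2042*(-3411))) - 3830*(-1/2315) = (24 - 10086)/(-6965262) + 766/463 = -10062*(-1/6965262) + 766/463 = 559/386959 + 766/463 = 296669411/179162017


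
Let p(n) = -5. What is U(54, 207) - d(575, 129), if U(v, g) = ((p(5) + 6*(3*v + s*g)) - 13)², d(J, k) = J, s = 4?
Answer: 35069509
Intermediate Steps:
U(v, g) = (-18 + 18*v + 24*g)² (U(v, g) = ((-5 + 6*(3*v + 4*g)) - 13)² = ((-5 + (18*v + 24*g)) - 13)² = ((-5 + 18*v + 24*g) - 13)² = (-18 + 18*v + 24*g)²)
U(54, 207) - d(575, 129) = 36*(-3 + 3*54 + 4*207)² - 1*575 = 36*(-3 + 162 + 828)² - 575 = 36*987² - 575 = 36*974169 - 575 = 35070084 - 575 = 35069509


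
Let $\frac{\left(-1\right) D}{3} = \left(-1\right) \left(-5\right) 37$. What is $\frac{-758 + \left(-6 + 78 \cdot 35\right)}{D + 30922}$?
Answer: $\frac{1966}{30367} \approx 0.064741$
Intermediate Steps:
$D = -555$ ($D = - 3 \left(-1\right) \left(-5\right) 37 = - 3 \cdot 5 \cdot 37 = \left(-3\right) 185 = -555$)
$\frac{-758 + \left(-6 + 78 \cdot 35\right)}{D + 30922} = \frac{-758 + \left(-6 + 78 \cdot 35\right)}{-555 + 30922} = \frac{-758 + \left(-6 + 2730\right)}{30367} = \left(-758 + 2724\right) \frac{1}{30367} = 1966 \cdot \frac{1}{30367} = \frac{1966}{30367}$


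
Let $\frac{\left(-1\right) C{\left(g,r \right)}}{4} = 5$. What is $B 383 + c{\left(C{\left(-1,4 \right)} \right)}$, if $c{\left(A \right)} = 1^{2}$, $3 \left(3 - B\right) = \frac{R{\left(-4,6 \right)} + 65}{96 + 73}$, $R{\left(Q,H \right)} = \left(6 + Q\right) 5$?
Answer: $\frac{184775}{169} \approx 1093.3$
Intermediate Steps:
$C{\left(g,r \right)} = -20$ ($C{\left(g,r \right)} = \left(-4\right) 5 = -20$)
$R{\left(Q,H \right)} = 30 + 5 Q$
$B = \frac{482}{169}$ ($B = 3 - \frac{\left(\left(30 + 5 \left(-4\right)\right) + 65\right) \frac{1}{96 + 73}}{3} = 3 - \frac{\left(\left(30 - 20\right) + 65\right) \frac{1}{169}}{3} = 3 - \frac{\left(10 + 65\right) \frac{1}{169}}{3} = 3 - \frac{75 \cdot \frac{1}{169}}{3} = 3 - \frac{25}{169} = \frac{482}{169} \approx 2.8521$)
$c{\left(A \right)} = 1$
$B 383 + c{\left(C{\left(-1,4 \right)} \right)} = \frac{482}{169} \cdot 383 + 1 = \frac{184606}{169} + 1 = \frac{184775}{169}$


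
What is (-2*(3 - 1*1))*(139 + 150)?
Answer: -1156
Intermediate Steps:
(-2*(3 - 1*1))*(139 + 150) = -2*(3 - 1)*289 = -2*2*289 = -4*289 = -1156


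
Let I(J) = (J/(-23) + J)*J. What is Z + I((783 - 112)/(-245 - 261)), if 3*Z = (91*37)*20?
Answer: 1638774353/73002 ≈ 22448.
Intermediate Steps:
I(J) = 22*J**2/23 (I(J) = (J*(-1/23) + J)*J = (-J/23 + J)*J = (22*J/23)*J = 22*J**2/23)
Z = 67340/3 (Z = ((91*37)*20)/3 = (3367*20)/3 = (1/3)*67340 = 67340/3 ≈ 22447.)
Z + I((783 - 112)/(-245 - 261)) = 67340/3 + 22*((783 - 112)/(-245 - 261))**2/23 = 67340/3 + 22*(671/(-506))**2/23 = 67340/3 + 22*(671*(-1/506))**2/23 = 67340/3 + 22*(-61/46)**2/23 = 67340/3 + (22/23)*(3721/2116) = 67340/3 + 40931/24334 = 1638774353/73002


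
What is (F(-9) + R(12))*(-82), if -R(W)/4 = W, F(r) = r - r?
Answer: 3936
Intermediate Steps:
F(r) = 0
R(W) = -4*W
(F(-9) + R(12))*(-82) = (0 - 4*12)*(-82) = (0 - 48)*(-82) = -48*(-82) = 3936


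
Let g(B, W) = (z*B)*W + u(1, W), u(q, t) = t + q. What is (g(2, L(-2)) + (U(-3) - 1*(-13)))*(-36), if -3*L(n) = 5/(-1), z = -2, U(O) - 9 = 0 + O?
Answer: -540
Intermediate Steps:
U(O) = 9 + O (U(O) = 9 + (0 + O) = 9 + O)
u(q, t) = q + t
L(n) = 5/3 (L(n) = -5/(3*(-1)) = -5*(-1)/3 = -⅓*(-5) = 5/3)
g(B, W) = 1 + W - 2*B*W (g(B, W) = (-2*B)*W + (1 + W) = -2*B*W + (1 + W) = 1 + W - 2*B*W)
(g(2, L(-2)) + (U(-3) - 1*(-13)))*(-36) = ((1 + 5/3 - 2*2*5/3) + ((9 - 3) - 1*(-13)))*(-36) = ((1 + 5/3 - 20/3) + (6 + 13))*(-36) = (-4 + 19)*(-36) = 15*(-36) = -540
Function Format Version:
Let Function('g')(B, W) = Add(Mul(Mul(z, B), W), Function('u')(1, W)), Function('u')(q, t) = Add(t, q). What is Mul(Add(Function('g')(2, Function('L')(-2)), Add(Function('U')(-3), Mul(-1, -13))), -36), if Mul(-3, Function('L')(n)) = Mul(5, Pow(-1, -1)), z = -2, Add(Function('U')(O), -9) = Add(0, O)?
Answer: -540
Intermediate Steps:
Function('U')(O) = Add(9, O) (Function('U')(O) = Add(9, Add(0, O)) = Add(9, O))
Function('u')(q, t) = Add(q, t)
Function('L')(n) = Rational(5, 3) (Function('L')(n) = Mul(Rational(-1, 3), Mul(5, Pow(-1, -1))) = Mul(Rational(-1, 3), Mul(5, -1)) = Mul(Rational(-1, 3), -5) = Rational(5, 3))
Function('g')(B, W) = Add(1, W, Mul(-2, B, W)) (Function('g')(B, W) = Add(Mul(Mul(-2, B), W), Add(1, W)) = Add(Mul(-2, B, W), Add(1, W)) = Add(1, W, Mul(-2, B, W)))
Mul(Add(Function('g')(2, Function('L')(-2)), Add(Function('U')(-3), Mul(-1, -13))), -36) = Mul(Add(Add(1, Rational(5, 3), Mul(-2, 2, Rational(5, 3))), Add(Add(9, -3), Mul(-1, -13))), -36) = Mul(Add(Add(1, Rational(5, 3), Rational(-20, 3)), Add(6, 13)), -36) = Mul(Add(-4, 19), -36) = Mul(15, -36) = -540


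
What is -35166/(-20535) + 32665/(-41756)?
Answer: 265871907/285819820 ≈ 0.93021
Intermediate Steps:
-35166/(-20535) + 32665/(-41756) = -35166*(-1/20535) + 32665*(-1/41756) = 11722/6845 - 32665/41756 = 265871907/285819820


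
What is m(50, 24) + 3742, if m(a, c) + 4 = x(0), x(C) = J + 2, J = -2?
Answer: 3738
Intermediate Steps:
x(C) = 0 (x(C) = -2 + 2 = 0)
m(a, c) = -4 (m(a, c) = -4 + 0 = -4)
m(50, 24) + 3742 = -4 + 3742 = 3738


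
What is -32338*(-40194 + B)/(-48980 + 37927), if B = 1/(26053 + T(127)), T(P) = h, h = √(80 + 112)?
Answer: -882246086473708010/7502318993701 - 258704*√3/7502318993701 ≈ -1.1760e+5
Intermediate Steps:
h = 8*√3 (h = √192 = 8*√3 ≈ 13.856)
T(P) = 8*√3
B = 1/(26053 + 8*√3) ≈ 3.8363e-5
-32338*(-40194 + B)/(-48980 + 37927) = -32338*(-40194 + (26053/678758617 - 8*√3/678758617))/(-48980 + 37927) = -(882246086473708010/7502318993701 + 258704*√3/7502318993701) = -32338*(27282023825645/7502318993701 + 8*√3/7502318993701) = -882246086473708010/7502318993701 - 258704*√3/7502318993701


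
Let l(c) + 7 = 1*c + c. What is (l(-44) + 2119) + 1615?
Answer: 3639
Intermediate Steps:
l(c) = -7 + 2*c (l(c) = -7 + (1*c + c) = -7 + (c + c) = -7 + 2*c)
(l(-44) + 2119) + 1615 = ((-7 + 2*(-44)) + 2119) + 1615 = ((-7 - 88) + 2119) + 1615 = (-95 + 2119) + 1615 = 2024 + 1615 = 3639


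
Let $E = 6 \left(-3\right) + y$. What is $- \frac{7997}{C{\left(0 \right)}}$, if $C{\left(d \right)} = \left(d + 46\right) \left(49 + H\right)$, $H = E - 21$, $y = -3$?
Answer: $- \frac{7997}{322} \approx -24.835$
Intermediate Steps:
$E = -21$ ($E = 6 \left(-3\right) - 3 = -18 - 3 = -21$)
$H = -42$ ($H = -21 - 21 = -42$)
$C{\left(d \right)} = 322 + 7 d$ ($C{\left(d \right)} = \left(d + 46\right) \left(49 - 42\right) = \left(46 + d\right) 7 = 322 + 7 d$)
$- \frac{7997}{C{\left(0 \right)}} = - \frac{7997}{322 + 7 \cdot 0} = - \frac{7997}{322 + 0} = - \frac{7997}{322}$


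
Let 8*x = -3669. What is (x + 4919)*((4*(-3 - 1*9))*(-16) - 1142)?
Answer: -6672721/4 ≈ -1.6682e+6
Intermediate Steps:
x = -3669/8 (x = (⅛)*(-3669) = -3669/8 ≈ -458.63)
(x + 4919)*((4*(-3 - 1*9))*(-16) - 1142) = (-3669/8 + 4919)*((4*(-3 - 1*9))*(-16) - 1142) = 35683*((4*(-3 - 9))*(-16) - 1142)/8 = 35683*((4*(-12))*(-16) - 1142)/8 = 35683*(-48*(-16) - 1142)/8 = 35683*(768 - 1142)/8 = (35683/8)*(-374) = -6672721/4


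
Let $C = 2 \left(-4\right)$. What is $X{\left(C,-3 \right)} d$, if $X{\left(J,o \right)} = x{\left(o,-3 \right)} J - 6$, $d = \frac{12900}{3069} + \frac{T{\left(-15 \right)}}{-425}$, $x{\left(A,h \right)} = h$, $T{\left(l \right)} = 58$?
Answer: $\frac{10608996}{144925} \approx 73.203$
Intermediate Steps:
$C = -8$
$d = \frac{1768166}{434775}$ ($d = \frac{12900}{3069} + \frac{58}{-425} = 12900 \cdot \frac{1}{3069} + 58 \left(- \frac{1}{425}\right) = \frac{4300}{1023} - \frac{58}{425} = \frac{1768166}{434775} \approx 4.0668$)
$X{\left(J,o \right)} = -6 - 3 J$ ($X{\left(J,o \right)} = - 3 J - 6 = -6 - 3 J$)
$X{\left(C,-3 \right)} d = \left(-6 - -24\right) \frac{1768166}{434775} = \left(-6 + 24\right) \frac{1768166}{434775} = 18 \cdot \frac{1768166}{434775} = \frac{10608996}{144925}$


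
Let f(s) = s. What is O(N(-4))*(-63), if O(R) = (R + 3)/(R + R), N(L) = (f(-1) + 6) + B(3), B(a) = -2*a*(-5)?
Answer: -171/5 ≈ -34.200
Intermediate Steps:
B(a) = 10*a
N(L) = 35 (N(L) = (-1 + 6) + 10*3 = 5 + 30 = 35)
O(R) = (3 + R)/(2*R) (O(R) = (3 + R)/((2*R)) = (3 + R)*(1/(2*R)) = (3 + R)/(2*R))
O(N(-4))*(-63) = ((½)*(3 + 35)/35)*(-63) = ((½)*(1/35)*38)*(-63) = (19/35)*(-63) = -171/5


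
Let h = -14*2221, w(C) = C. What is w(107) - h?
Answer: 31201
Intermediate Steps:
h = -31094
w(107) - h = 107 - 1*(-31094) = 107 + 31094 = 31201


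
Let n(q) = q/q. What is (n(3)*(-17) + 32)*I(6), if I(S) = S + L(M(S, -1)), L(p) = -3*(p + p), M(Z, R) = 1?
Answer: 0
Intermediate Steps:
L(p) = -6*p
I(S) = -6 + S (I(S) = S - 6*1 = S - 6 = -6 + S)
n(q) = 1
(n(3)*(-17) + 32)*I(6) = (1*(-17) + 32)*(-6 + 6) = (-17 + 32)*0 = 15*0 = 0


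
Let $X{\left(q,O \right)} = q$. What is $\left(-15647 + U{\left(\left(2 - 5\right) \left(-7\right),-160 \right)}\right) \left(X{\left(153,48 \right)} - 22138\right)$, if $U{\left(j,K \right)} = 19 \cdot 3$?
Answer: $342746150$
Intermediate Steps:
$U{\left(j,K \right)} = 57$
$\left(-15647 + U{\left(\left(2 - 5\right) \left(-7\right),-160 \right)}\right) \left(X{\left(153,48 \right)} - 22138\right) = \left(-15647 + 57\right) \left(153 - 22138\right) = \left(-15590\right) \left(-21985\right) = 342746150$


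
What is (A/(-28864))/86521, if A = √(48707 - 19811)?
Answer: -√1806/624335536 ≈ -6.8068e-8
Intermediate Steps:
A = 4*√1806 (A = √28896 = 4*√1806 ≈ 169.99)
(A/(-28864))/86521 = ((4*√1806)/(-28864))/86521 = ((4*√1806)*(-1/28864))*(1/86521) = -√1806/7216*(1/86521) = -√1806/624335536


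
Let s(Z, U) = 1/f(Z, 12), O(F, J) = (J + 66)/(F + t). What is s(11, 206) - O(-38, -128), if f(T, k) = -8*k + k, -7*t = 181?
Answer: -12301/12516 ≈ -0.98282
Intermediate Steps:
t = -181/7 (t = -⅐*181 = -181/7 ≈ -25.857)
O(F, J) = (66 + J)/(-181/7 + F) (O(F, J) = (J + 66)/(F - 181/7) = (66 + J)/(-181/7 + F))
f(T, k) = -7*k
s(Z, U) = -1/84 (s(Z, U) = 1/(-7*12) = 1/(-84) = -1/84)
s(11, 206) - O(-38, -128) = -1/84 - 7*(66 - 128)/(-181 + 7*(-38)) = -1/84 - 7*(-62)/(-181 - 266) = -1/84 - 7*(-62)/(-447) = -1/84 - 7*(-1)*(-62)/447 = -1/84 - 1*434/447 = -1/84 - 434/447 = -12301/12516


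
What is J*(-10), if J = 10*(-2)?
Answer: 200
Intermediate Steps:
J = -20
J*(-10) = -20*(-10) = 200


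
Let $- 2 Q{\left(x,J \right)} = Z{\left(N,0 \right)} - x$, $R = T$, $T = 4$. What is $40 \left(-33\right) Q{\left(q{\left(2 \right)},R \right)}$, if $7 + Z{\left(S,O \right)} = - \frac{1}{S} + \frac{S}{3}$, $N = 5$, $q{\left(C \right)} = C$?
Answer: $-4972$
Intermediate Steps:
$Z{\left(S,O \right)} = -7 - \frac{1}{S} + \frac{S}{3}$ ($Z{\left(S,O \right)} = -7 + \left(- \frac{1}{S} + \frac{S}{3}\right) = -7 - \frac{1}{S} + \frac{S}{3}$)
$R = 4$
$Q{\left(x,J \right)} = \frac{83}{30} + \frac{x}{2}$ ($Q{\left(x,J \right)} = - \frac{\left(-7 - \frac{1}{5} + \frac{1}{3} \cdot 5\right) - x}{2} = - \frac{\left(-7 - \frac{1}{5} + \frac{5}{3}\right) - x}{2} = - \frac{- \frac{83}{15} - x}{2} = \frac{83}{30} + \frac{x}{2}$)
$40 \left(-33\right) Q{\left(q{\left(2 \right)},R \right)} = 40 \left(-33\right) \left(\frac{83}{30} + \frac{1}{2} \cdot 2\right) = - 1320 \left(\frac{83}{30} + 1\right) = \left(-1320\right) \frac{113}{30} = -4972$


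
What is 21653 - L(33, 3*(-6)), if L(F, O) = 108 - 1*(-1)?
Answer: 21544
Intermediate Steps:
L(F, O) = 109 (L(F, O) = 108 + 1 = 109)
21653 - L(33, 3*(-6)) = 21653 - 1*109 = 21653 - 109 = 21544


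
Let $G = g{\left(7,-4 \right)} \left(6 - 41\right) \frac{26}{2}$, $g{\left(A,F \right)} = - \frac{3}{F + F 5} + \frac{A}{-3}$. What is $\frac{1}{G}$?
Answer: $\frac{24}{24115} \approx 0.00099523$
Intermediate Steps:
$g{\left(A,F \right)} = - \frac{1}{2 F} - \frac{A}{3}$ ($g{\left(A,F \right)} = - \frac{3}{F + 5 F} + A \left(- \frac{1}{3}\right) = - \frac{3}{6 F} - \frac{A}{3} = - 3 \frac{1}{6 F} - \frac{A}{3} = - \frac{1}{2 F} - \frac{A}{3}$)
$G = \frac{24115}{24}$ ($G = \left(- \frac{1}{2 \left(-4\right)} - \frac{7}{3}\right) \left(6 - 41\right) \frac{26}{2} = \left(\left(- \frac{1}{2}\right) \left(- \frac{1}{4}\right) - \frac{7}{3}\right) \left(6 - 41\right) 26 \cdot \frac{1}{2} = \left(\frac{1}{8} - \frac{7}{3}\right) \left(-35\right) 13 = \left(- \frac{53}{24}\right) \left(-35\right) 13 = \frac{1855}{24} \cdot 13 = \frac{24115}{24} \approx 1004.8$)
$\frac{1}{G} = \frac{1}{\frac{24115}{24}} = \frac{24}{24115}$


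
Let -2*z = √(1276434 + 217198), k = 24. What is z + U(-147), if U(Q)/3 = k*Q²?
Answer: 1555848 - 4*√23338 ≈ 1.5552e+6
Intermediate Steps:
z = -4*√23338 (z = -√(1276434 + 217198)/2 = -4*√23338 ≈ -611.07)
U(Q) = 72*Q² (U(Q) = 3*(24*Q²) = 72*Q²)
z + U(-147) = -4*√23338 + 72*(-147)² = -4*√23338 + 72*21609 = -4*√23338 + 1555848 = 1555848 - 4*√23338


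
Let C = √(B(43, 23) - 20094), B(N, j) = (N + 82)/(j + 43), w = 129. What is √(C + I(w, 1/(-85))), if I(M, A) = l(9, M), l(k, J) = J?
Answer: √(561924 + 66*I*√87521214)/66 ≈ 12.662 + 5.5973*I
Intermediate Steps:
B(N, j) = (82 + N)/(43 + j)
C = I*√87521214/66 (C = √((82 + 43)/(43 + 23) - 20094) = √(125/66 - 20094) = √(-1326079/66) = I*√87521214/66 ≈ 141.75*I)
I(M, A) = M
√(C + I(w, 1/(-85))) = √(I*√87521214/66 + 129) = √(129 + I*√87521214/66)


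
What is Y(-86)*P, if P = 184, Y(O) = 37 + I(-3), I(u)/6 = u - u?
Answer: 6808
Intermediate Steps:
I(u) = 0 (I(u) = 6*(u - u) = 6*0 = 0)
Y(O) = 37 (Y(O) = 37 + 0 = 37)
Y(-86)*P = 37*184 = 6808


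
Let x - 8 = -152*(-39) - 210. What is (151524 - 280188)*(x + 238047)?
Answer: -31364809272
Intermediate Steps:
x = 5726 (x = 8 + (-152*(-39) - 210) = 8 + (5928 - 210) = 8 + 5718 = 5726)
(151524 - 280188)*(x + 238047) = (151524 - 280188)*(5726 + 238047) = -128664*243773 = -31364809272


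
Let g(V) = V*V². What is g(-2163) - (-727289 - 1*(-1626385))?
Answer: -10120643843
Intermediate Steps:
g(V) = V³
g(-2163) - (-727289 - 1*(-1626385)) = (-2163)³ - (-727289 - 1*(-1626385)) = -10119744747 - (-727289 + 1626385) = -10119744747 - 1*899096 = -10119744747 - 899096 = -10120643843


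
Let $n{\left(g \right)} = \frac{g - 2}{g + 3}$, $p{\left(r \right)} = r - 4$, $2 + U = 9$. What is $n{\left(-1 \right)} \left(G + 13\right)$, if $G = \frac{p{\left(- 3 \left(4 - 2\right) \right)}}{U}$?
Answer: $- \frac{243}{14} \approx -17.357$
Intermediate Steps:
$U = 7$ ($U = -2 + 9 = 7$)
$p{\left(r \right)} = -4 + r$ ($p{\left(r \right)} = r - 4 = -4 + r$)
$n{\left(g \right)} = \frac{-2 + g}{3 + g}$
$G = - \frac{10}{7}$ ($G = \frac{-4 - 3 \left(4 - 2\right)}{7} = \left(-4 - 6\right) \frac{1}{7} = \left(-10\right) \frac{1}{7} = - \frac{10}{7} \approx -1.4286$)
$n{\left(-1 \right)} \left(G + 13\right) = \frac{-2 - 1}{3 - 1} \left(- \frac{10}{7} + 13\right) = \frac{1}{2} \left(-3\right) \frac{81}{7} = \left(- \frac{3}{2}\right) \frac{81}{7} = - \frac{243}{14}$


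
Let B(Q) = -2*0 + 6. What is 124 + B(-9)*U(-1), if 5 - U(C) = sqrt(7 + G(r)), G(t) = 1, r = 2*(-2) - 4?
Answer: 154 - 12*sqrt(2) ≈ 137.03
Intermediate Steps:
r = -8 (r = -4 - 4 = -8)
U(C) = 5 - 2*sqrt(2) (U(C) = 5 - sqrt(7 + 1) = 5 - sqrt(8) = 5 - 2*sqrt(2))
B(Q) = 6 (B(Q) = 0 + 6 = 6)
124 + B(-9)*U(-1) = 124 + 6*(5 - 2*sqrt(2)) = 124 + (30 - 12*sqrt(2)) = 154 - 12*sqrt(2)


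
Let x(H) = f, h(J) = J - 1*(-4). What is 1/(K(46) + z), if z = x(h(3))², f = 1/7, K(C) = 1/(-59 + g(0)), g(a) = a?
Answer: 2891/10 ≈ 289.10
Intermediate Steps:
K(C) = -1/59 (K(C) = 1/(-59 + 0) = 1/(-59) = -1/59)
h(J) = 4 + J (h(J) = J + 4 = 4 + J)
f = ⅐ ≈ 0.14286
x(H) = ⅐
z = 1/49 (z = (⅐)² = 1/49 ≈ 0.020408)
1/(K(46) + z) = 1/(-1/59 + 1/49) = 1/(10/2891) = 2891/10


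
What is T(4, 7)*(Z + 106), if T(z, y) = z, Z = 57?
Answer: 652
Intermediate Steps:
T(4, 7)*(Z + 106) = 4*(57 + 106) = 4*163 = 652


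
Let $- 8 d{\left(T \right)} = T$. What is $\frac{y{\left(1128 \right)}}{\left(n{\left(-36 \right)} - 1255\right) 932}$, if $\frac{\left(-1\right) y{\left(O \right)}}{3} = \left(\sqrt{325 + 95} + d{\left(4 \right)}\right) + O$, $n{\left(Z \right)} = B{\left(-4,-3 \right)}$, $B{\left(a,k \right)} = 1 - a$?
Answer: $\frac{1353}{466000} + \frac{3 \sqrt{105}}{582500} \approx 0.0029562$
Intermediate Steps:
$n{\left(Z \right)} = 5$ ($n{\left(Z \right)} = 1 - -4 = 1 + 4 = 5$)
$d{\left(T \right)} = - \frac{T}{8}$
$y{\left(O \right)} = \frac{3}{2} - 6 \sqrt{105} - 3 O$ ($y{\left(O \right)} = - 3 \left(\left(\sqrt{325 + 95} - \frac{1}{2}\right) + O\right) = - 3 \left(\left(\sqrt{420} - \frac{1}{2}\right) + O\right) = - 3 \left(\left(2 \sqrt{105} - \frac{1}{2}\right) + O\right) = - 3 \left(\left(- \frac{1}{2} + 2 \sqrt{105}\right) + O\right) = - 3 \left(- \frac{1}{2} + O + 2 \sqrt{105}\right) = \frac{3}{2} - 6 \sqrt{105} - 3 O$)
$\frac{y{\left(1128 \right)}}{\left(n{\left(-36 \right)} - 1255\right) 932} = \frac{\frac{3}{2} - 6 \sqrt{105} - 3384}{\left(5 - 1255\right) 932} = \frac{\frac{3}{2} - 6 \sqrt{105} - 3384}{\left(-1250\right) 932} = \frac{- \frac{6765}{2} - 6 \sqrt{105}}{-1165000} = \left(- \frac{6765}{2} - 6 \sqrt{105}\right) \left(- \frac{1}{1165000}\right) = \frac{1353}{466000} + \frac{3 \sqrt{105}}{582500}$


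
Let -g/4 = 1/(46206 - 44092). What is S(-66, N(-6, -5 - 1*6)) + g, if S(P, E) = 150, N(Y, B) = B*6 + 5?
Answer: 158548/1057 ≈ 150.00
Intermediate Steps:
N(Y, B) = 5 + 6*B (N(Y, B) = 6*B + 5 = 5 + 6*B)
g = -2/1057 (g = -4/(46206 - 44092) = -4/2114 = -4*1/2114 = -2/1057 ≈ -0.0018921)
S(-66, N(-6, -5 - 1*6)) + g = 150 - 2/1057 = 158548/1057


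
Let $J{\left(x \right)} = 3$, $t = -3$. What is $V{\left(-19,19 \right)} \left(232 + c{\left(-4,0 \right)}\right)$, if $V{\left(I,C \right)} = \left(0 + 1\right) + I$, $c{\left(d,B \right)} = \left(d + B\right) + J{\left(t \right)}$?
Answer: $-4158$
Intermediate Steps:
$c{\left(d,B \right)} = 3 + B + d$ ($c{\left(d,B \right)} = \left(d + B\right) + 3 = \left(B + d\right) + 3 = 3 + B + d$)
$V{\left(I,C \right)} = 1 + I$
$V{\left(-19,19 \right)} \left(232 + c{\left(-4,0 \right)}\right) = \left(1 - 19\right) \left(232 + \left(3 + 0 - 4\right)\right) = - 18 \left(232 - 1\right) = \left(-18\right) 231 = -4158$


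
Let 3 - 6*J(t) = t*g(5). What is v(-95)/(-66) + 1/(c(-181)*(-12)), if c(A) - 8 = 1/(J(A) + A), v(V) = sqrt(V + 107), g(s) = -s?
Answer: -497/47694 - sqrt(3)/33 ≈ -0.062907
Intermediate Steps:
J(t) = 1/2 + 5*t/6 (J(t) = 1/2 - t*(-1*5)/6 = 1/2 - t*(-5)/6 = 1/2 - (-5)*t/6 = 1/2 + 5*t/6)
v(V) = sqrt(107 + V)
c(A) = 8 + 1/(1/2 + 11*A/6) (c(A) = 8 + 1/((1/2 + 5*A/6) + A) = 8 + 1/(1/2 + 11*A/6))
v(-95)/(-66) + 1/(c(-181)*(-12)) = sqrt(107 - 95)/(-66) + 1/((2*(15 + 44*(-181))/(3 + 11*(-181)))*(-12)) = sqrt(12)*(-1/66) - 1/12/(2*(15 - 7964)/(3 - 1991)) = (2*sqrt(3))*(-1/66) - 1/12/(2*(-7949)/(-1988)) = -sqrt(3)/33 - 1/12/(2*(-1/1988)*(-7949)) = -sqrt(3)/33 - 1/12/(7949/994) = -sqrt(3)/33 + (994/7949)*(-1/12) = -sqrt(3)/33 - 497/47694 = -497/47694 - sqrt(3)/33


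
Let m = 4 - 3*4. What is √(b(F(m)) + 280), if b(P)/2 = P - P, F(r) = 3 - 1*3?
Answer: 2*√70 ≈ 16.733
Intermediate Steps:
m = -8 (m = 4 - 12 = -8)
F(r) = 0 (F(r) = 3 - 3 = 0)
b(P) = 0 (b(P) = 2*(P - P) = 2*0 = 0)
√(b(F(m)) + 280) = √(0 + 280) = √280 = 2*√70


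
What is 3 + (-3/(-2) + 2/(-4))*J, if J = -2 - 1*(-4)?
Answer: 5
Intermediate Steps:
J = 2 (J = -2 + 4 = 2)
3 + (-3/(-2) + 2/(-4))*J = 3 + (-3/(-2) + 2/(-4))*2 = 3 + (-3*(-1/2) + 2*(-1/4))*2 = 3 + (3/2 - 1/2)*2 = 3 + 1*2 = 3 + 2 = 5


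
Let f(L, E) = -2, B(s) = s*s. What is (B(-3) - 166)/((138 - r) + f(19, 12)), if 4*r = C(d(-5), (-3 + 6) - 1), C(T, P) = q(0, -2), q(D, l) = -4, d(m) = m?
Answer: -157/137 ≈ -1.1460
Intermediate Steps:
B(s) = s²
C(T, P) = -4
r = -1 (r = (¼)*(-4) = -1)
(B(-3) - 166)/((138 - r) + f(19, 12)) = ((-3)² - 166)/((138 - 1*(-1)) - 2) = (9 - 166)/((138 + 1) - 2) = -157/(139 - 2) = -157/137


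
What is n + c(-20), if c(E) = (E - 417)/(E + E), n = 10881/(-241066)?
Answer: 52455301/4821320 ≈ 10.880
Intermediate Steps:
n = -10881/241066 (n = 10881*(-1/241066) = -10881/241066 ≈ -0.045137)
c(E) = (-417 + E)/(2*E) (c(E) = (-417 + E)/((2*E)) = (-417 + E)*(1/(2*E)) = (-417 + E)/(2*E))
n + c(-20) = -10881/241066 + (1/2)*(-417 - 20)/(-20) = -10881/241066 + (1/2)*(-1/20)*(-437) = -10881/241066 + 437/40 = 52455301/4821320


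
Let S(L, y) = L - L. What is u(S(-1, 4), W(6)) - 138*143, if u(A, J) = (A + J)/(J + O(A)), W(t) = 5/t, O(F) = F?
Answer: -19733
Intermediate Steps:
S(L, y) = 0
u(A, J) = 1 (u(A, J) = (A + J)/(J + A) = (A + J)/(A + J) = 1)
u(S(-1, 4), W(6)) - 138*143 = 1 - 138*143 = 1 - 19734 = -19733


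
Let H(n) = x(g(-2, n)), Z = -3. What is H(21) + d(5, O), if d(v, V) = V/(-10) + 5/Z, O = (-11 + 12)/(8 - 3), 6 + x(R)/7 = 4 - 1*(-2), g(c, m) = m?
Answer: -253/150 ≈ -1.6867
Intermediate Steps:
x(R) = 0 (x(R) = -42 + 7*(4 - 1*(-2)) = -42 + 7*(4 + 2) = -42 + 7*6 = -42 + 42 = 0)
O = ⅕ (O = 1/5 = 1*(⅕) = ⅕ ≈ 0.20000)
d(v, V) = -5/3 - V/10 (d(v, V) = V/(-10) + 5/(-3) = V*(-⅒) + 5*(-⅓) = -V/10 - 5/3 = -5/3 - V/10)
H(n) = 0
H(21) + d(5, O) = 0 + (-5/3 - ⅒*⅕) = 0 + (-5/3 - 1/50) = 0 - 253/150 = -253/150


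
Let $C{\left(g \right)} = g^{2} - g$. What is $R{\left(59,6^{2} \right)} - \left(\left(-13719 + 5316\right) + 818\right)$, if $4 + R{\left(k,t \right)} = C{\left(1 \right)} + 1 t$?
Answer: $7617$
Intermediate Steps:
$R{\left(k,t \right)} = -4 + t$ ($R{\left(k,t \right)} = -4 + \left(1 \left(-1 + 1\right) + 1 t\right) = -4 + \left(1 \cdot 0 + t\right) = -4 + \left(0 + t\right) = -4 + t$)
$R{\left(59,6^{2} \right)} - \left(\left(-13719 + 5316\right) + 818\right) = \left(-4 + 6^{2}\right) - \left(\left(-13719 + 5316\right) + 818\right) = \left(-4 + 36\right) - \left(-8403 + 818\right) = 32 - -7585 = 32 + 7585 = 7617$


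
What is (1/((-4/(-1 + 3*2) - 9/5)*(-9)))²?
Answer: 25/13689 ≈ 0.0018263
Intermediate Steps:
(1/((-4/(-1 + 3*2) - 9/5)*(-9)))² = (1/((-4/(-1 + 6) - 9*⅕)*(-9)))² = (1/((-4/5 - 9/5)*(-9)))² = (1/((-4*⅕ - 9/5)*(-9)))² = (1/((-⅘ - 9/5)*(-9)))² = (1/(-13/5*(-9)))² = (1/(117/5))² = (5/117)² = 25/13689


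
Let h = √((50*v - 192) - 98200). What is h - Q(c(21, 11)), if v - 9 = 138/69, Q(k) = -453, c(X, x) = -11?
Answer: 453 + I*√97842 ≈ 453.0 + 312.8*I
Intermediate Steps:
v = 11 (v = 9 + 138/69 = 9 + 138*(1/69) = 9 + 2 = 11)
h = I*√97842 (h = √((50*11 - 192) - 98200) = √((550 - 192) - 98200) = √(358 - 98200) = √(-97842) = I*√97842 ≈ 312.8*I)
h - Q(c(21, 11)) = I*√97842 - 1*(-453) = I*√97842 + 453 = 453 + I*√97842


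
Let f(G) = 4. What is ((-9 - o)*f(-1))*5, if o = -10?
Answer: 20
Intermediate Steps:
((-9 - o)*f(-1))*5 = ((-9 - 1*(-10))*4)*5 = ((-9 + 10)*4)*5 = (1*4)*5 = 4*5 = 20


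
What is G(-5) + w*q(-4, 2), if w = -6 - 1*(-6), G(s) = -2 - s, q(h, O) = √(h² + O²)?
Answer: 3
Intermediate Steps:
q(h, O) = √(O² + h²)
w = 0 (w = -6 + 6 = 0)
G(-5) + w*q(-4, 2) = (-2 - 1*(-5)) + 0*√(2² + (-4)²) = (-2 + 5) + 0*√(4 + 16) = 3 + 0*√20 = 3 + 0*(2*√5) = 3 + 0 = 3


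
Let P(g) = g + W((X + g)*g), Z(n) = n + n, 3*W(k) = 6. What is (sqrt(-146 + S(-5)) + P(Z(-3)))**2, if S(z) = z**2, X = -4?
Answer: (4 - 11*I)**2 ≈ -105.0 - 88.0*I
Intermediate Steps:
W(k) = 2 (W(k) = (1/3)*6 = 2)
Z(n) = 2*n
P(g) = 2 + g (P(g) = g + 2 = 2 + g)
(sqrt(-146 + S(-5)) + P(Z(-3)))**2 = (sqrt(-146 + (-5)**2) + (2 + 2*(-3)))**2 = (sqrt(-146 + 25) + (2 - 6))**2 = (sqrt(-121) - 4)**2 = (11*I - 4)**2 = (-4 + 11*I)**2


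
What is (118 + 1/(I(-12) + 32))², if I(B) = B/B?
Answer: 15171025/1089 ≈ 13931.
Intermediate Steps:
I(B) = 1
(118 + 1/(I(-12) + 32))² = (118 + 1/(1 + 32))² = (118 + 1/33)² = (3895/33)² = 15171025/1089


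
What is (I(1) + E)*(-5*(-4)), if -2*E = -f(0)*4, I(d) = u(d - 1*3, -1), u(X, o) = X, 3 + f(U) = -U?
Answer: -160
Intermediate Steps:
f(U) = -3 - U
I(d) = -3 + d (I(d) = d - 1*3 = d - 3 = -3 + d)
E = -6 (E = -(-(-3 - 1*0))*4/2 = -(-(-3 + 0))*4/2 = -(-1*(-3))*4/2 = -3*4/2 = -½*12 = -6)
(I(1) + E)*(-5*(-4)) = ((-3 + 1) - 6)*(-5*(-4)) = (-2 - 6)*20 = -8*20 = -160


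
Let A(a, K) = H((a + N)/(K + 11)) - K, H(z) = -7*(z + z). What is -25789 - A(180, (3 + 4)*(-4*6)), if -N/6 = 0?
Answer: -4077769/157 ≈ -25973.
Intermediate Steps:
N = 0 (N = -6*0 = 0)
H(z) = -14*z
A(a, K) = -K - 14*a/(11 + K) (A(a, K) = -14*(a + 0)/(K + 11) - K = -14*a/(11 + K) - K = -K - 14*a/(11 + K))
-25789 - A(180, (3 + 4)*(-4*6)) = -25789 - (-14*180 - (3 + 4)*(-4*6)*(11 + (3 + 4)*(-4*6)))/(11 + (3 + 4)*(-4*6)) = -25789 - (-2520 - 7*(-24)*(11 + 7*(-24)))/(11 + 7*(-24)) = -25789 - (-2520 - 1*(-168)*(11 - 168))/(11 - 168) = -25789 - (-2520 - 1*(-168)*(-157))/(-157) = -25789 - (-1)*(-2520 - 26376)/157 = -25789 - (-1)*(-28896)/157 = -25789 - 1*28896/157 = -25789 - 28896/157 = -4077769/157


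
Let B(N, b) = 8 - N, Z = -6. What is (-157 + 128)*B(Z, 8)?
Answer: -406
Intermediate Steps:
(-157 + 128)*B(Z, 8) = (-157 + 128)*(8 - 1*(-6)) = -29*(8 + 6) = -29*14 = -406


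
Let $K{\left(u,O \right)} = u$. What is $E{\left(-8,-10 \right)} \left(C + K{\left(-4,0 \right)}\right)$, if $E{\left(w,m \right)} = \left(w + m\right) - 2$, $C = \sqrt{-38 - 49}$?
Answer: $80 - 20 i \sqrt{87} \approx 80.0 - 186.55 i$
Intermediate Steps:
$C = i \sqrt{87}$ ($C = \sqrt{-87} = i \sqrt{87} \approx 9.3274 i$)
$E{\left(w,m \right)} = -2 + m + w$ ($E{\left(w,m \right)} = \left(m + w\right) - 2 = -2 + m + w$)
$E{\left(-8,-10 \right)} \left(C + K{\left(-4,0 \right)}\right) = \left(-2 - 10 - 8\right) \left(i \sqrt{87} - 4\right) = - 20 \left(-4 + i \sqrt{87}\right) = 80 - 20 i \sqrt{87}$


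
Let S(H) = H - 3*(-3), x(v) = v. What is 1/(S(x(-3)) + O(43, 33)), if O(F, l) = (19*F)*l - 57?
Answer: 1/26910 ≈ 3.7161e-5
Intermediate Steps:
S(H) = 9 + H (S(H) = H + 9 = 9 + H)
O(F, l) = -57 + 19*F*l (O(F, l) = 19*F*l - 57 = -57 + 19*F*l)
1/(S(x(-3)) + O(43, 33)) = 1/((9 - 3) + (-57 + 19*43*33)) = 1/(6 + (-57 + 26961)) = 1/(6 + 26904) = 1/26910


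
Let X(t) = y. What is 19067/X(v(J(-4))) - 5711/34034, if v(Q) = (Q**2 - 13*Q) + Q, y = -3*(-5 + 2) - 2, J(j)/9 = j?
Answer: 92698043/34034 ≈ 2723.7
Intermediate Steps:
J(j) = 9*j
y = 7 (y = -3*(-3) - 2 = 9 - 2 = 7)
v(Q) = Q**2 - 12*Q
X(t) = 7
19067/X(v(J(-4))) - 5711/34034 = 19067/7 - 5711/34034 = 92698043/34034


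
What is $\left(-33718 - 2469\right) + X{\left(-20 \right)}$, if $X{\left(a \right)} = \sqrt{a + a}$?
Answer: $-36187 + 2 i \sqrt{10} \approx -36187.0 + 6.3246 i$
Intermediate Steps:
$X{\left(a \right)} = \sqrt{2} \sqrt{a}$ ($X{\left(a \right)} = \sqrt{2 a} = \sqrt{2} \sqrt{a}$)
$\left(-33718 - 2469\right) + X{\left(-20 \right)} = \left(-33718 - 2469\right) + \sqrt{2} \sqrt{-20} = -36187 + \sqrt{2} \cdot 2 i \sqrt{5} = -36187 + 2 i \sqrt{10}$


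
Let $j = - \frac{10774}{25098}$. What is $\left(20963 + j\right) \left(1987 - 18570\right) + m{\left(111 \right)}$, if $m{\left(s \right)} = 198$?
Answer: $- \frac{4362309887198}{12549} \approx -3.4762 \cdot 10^{8}$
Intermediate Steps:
$j = - \frac{5387}{12549}$ ($j = \left(-10774\right) \frac{1}{25098} = - \frac{5387}{12549} \approx -0.42928$)
$\left(20963 + j\right) \left(1987 - 18570\right) + m{\left(111 \right)} = \left(20963 - \frac{5387}{12549}\right) \left(1987 - 18570\right) + 198 = \frac{263059300}{12549} \left(-16583\right) + 198 = - \frac{4362312371900}{12549} + 198 = - \frac{4362309887198}{12549}$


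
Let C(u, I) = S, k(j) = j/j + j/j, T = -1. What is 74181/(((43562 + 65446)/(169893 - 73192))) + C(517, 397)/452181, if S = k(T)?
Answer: 360407192405053/5476816272 ≈ 65806.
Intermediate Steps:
k(j) = 2 (k(j) = 1 + 1 = 2)
S = 2
C(u, I) = 2
74181/(((43562 + 65446)/(169893 - 73192))) + C(517, 397)/452181 = 74181/(((43562 + 65446)/(169893 - 73192))) + 2/452181 = 74181/((109008/96701)) + 2*(1/452181) = 74181/((109008*(1/96701))) + 2/452181 = 74181/(109008/96701) + 2/452181 = 74181*(96701/109008) + 2/452181 = 2391125627/36336 + 2/452181 = 360407192405053/5476816272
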